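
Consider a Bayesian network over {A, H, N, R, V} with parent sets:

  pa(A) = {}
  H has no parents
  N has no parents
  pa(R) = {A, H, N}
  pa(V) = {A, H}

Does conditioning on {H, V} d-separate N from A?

Yes

Enumerating the 2 paths from N to A and testing each for blocking by {H, V}:
  1. N → R ← H → V ← A — R:collider[blocks]; H:fork[blocks]; V:collider[open] ⇒ blocked
  2. N → R ← A — R:collider[blocks] ⇒ blocked
Every path is blocked, so N and A are d-separated given {H, V}.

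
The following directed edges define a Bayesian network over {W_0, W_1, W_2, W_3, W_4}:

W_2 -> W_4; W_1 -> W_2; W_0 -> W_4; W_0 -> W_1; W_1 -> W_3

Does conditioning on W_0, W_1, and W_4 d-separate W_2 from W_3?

2 paths connect W_2 and W_3; each must be blocked for d-separation to hold:
Path 1: W_2 ← W_1 → W_3
  W_1 is a fork here and W_1 is conditioned on, so the path is blocked at W_1.
Path 2: W_2 → W_4 ← W_0 → W_1 → W_3
  W_0 is a fork here and W_0 is conditioned on, so the path is blocked at W_0.
Every path is blocked, so W_2 and W_3 are d-separated given {W_0, W_1, W_4}.

Yes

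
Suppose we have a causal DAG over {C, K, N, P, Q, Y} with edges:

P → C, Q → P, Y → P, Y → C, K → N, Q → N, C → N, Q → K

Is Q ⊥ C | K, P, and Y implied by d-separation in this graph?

Yes — Q and C are d-separated given {K, P, Y}.

We examine all 4 paths between Q and C:
Path 1: Q → N ← C
  N is a collider here and neither N nor any of its descendants is conditioned on, so the collider stays closed — the path is blocked at N.
Path 2: Q → P ← Y → C
  Y is a fork here and Y is conditioned on, so the path is blocked at Y.
Path 3: Q → P → C
  P is a chain here and P is conditioned on, so the path is blocked at P.
Path 4: Q → K → N ← C
  K is a chain here and K is conditioned on, so the path is blocked at K.
Every path is blocked, so Q and C are d-separated given {K, P, Y}.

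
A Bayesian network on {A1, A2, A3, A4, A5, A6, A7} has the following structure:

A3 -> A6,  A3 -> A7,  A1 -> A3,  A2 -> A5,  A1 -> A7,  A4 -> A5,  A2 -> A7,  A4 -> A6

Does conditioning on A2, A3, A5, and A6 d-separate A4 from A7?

Yes

3 paths connect A4 and A7; each must be blocked for d-separation to hold:
Path 1: A4 → A6 ← A3 → A7
  A3 is a fork here and A3 is conditioned on, so the path is blocked at A3.
Path 2: A4 → A6 ← A3 ← A1 → A7
  A3 is a chain here and A3 is conditioned on, so the path is blocked at A3.
Path 3: A4 → A5 ← A2 → A7
  A2 is a fork here and A2 is conditioned on, so the path is blocked at A2.
Since every path is blocked, d-separation holds.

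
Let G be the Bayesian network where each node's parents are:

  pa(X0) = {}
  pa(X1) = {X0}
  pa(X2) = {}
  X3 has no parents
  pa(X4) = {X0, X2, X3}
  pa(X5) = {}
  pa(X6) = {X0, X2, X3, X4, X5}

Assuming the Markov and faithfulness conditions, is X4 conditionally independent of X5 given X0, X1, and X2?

Yes

4 paths connect X4 and X5; each must be blocked for d-separation to hold:
  1. X4 → X6 ← X5 — X6:collider[blocks] ⇒ blocked
  2. X4 ← X2 → X6 ← X5 — X2:fork[blocks]; X6:collider[blocks] ⇒ blocked
  3. X4 ← X0 → X6 ← X5 — X0:fork[blocks]; X6:collider[blocks] ⇒ blocked
  4. X4 ← X3 → X6 ← X5 — X3:fork[open]; X6:collider[blocks] ⇒ blocked
All paths are blocked; X4 ⊥ X5 | {X0, X1, X2} holds.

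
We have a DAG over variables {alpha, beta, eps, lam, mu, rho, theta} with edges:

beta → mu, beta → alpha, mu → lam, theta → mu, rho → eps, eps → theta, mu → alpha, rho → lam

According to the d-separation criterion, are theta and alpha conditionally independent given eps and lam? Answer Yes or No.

No — theta and alpha are not d-separated given {eps, lam}.

Enumerating the 4 paths from theta to alpha and testing each for blocking by {eps, lam}:
Path 1: theta ← eps ← rho → lam ← mu → alpha
  eps is a chain here and eps is conditioned on, so the path is blocked at eps.
Path 2: theta ← eps ← rho → lam ← mu ← beta → alpha
  eps is a chain here and eps is conditioned on, so the path is blocked at eps.
Path 3: theta → mu → alpha
  mu is a chain and mu is not conditioned on — no node blocks this path, so it is active.
Path 4: theta → mu ← beta → alpha
  mu is a collider and its descendant lam is conditioned on, which opens it; beta is a fork and beta is not conditioned on — no node blocks this path, so it is active.
At least one path is unblocked, so d-separation fails.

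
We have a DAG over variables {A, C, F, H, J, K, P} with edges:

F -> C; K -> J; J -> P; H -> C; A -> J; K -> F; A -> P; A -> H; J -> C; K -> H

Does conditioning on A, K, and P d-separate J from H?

Yes

6 paths connect J and H; each must be blocked for d-separation to hold:
Path 1: J ← K → F → C ← H
  K is a fork here and K is conditioned on, so the path is blocked at K.
Path 2: J ← K → H
  K is a fork here and K is conditioned on, so the path is blocked at K.
Path 3: J → C ← F ← K → H
  C is a collider here and neither C nor any of its descendants is conditioned on, so the collider stays closed — the path is blocked at C.
Path 4: J → C ← H
  C is a collider here and neither C nor any of its descendants is conditioned on, so the collider stays closed — the path is blocked at C.
Path 5: J → P ← A → H
  A is a fork here and A is conditioned on, so the path is blocked at A.
Path 6: J ← A → H
  A is a fork here and A is conditioned on, so the path is blocked at A.
Every path is blocked, so J and H are d-separated given {A, K, P}.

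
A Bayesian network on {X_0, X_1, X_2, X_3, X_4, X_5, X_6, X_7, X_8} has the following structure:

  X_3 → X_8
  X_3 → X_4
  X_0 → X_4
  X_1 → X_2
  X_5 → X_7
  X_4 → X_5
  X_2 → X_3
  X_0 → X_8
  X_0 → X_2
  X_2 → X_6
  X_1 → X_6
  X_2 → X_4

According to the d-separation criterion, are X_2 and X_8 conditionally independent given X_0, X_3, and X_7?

6 paths connect X_2 and X_8; each must be blocked for d-separation to hold:
  1. X_2 → X_3 → X_8 — X_3:chain[blocks] ⇒ blocked
  2. X_2 → X_3 → X_4 ← X_0 → X_8 — X_3:chain[blocks]; X_4:collider[open]; X_0:fork[blocks] ⇒ blocked
  3. X_2 ← X_0 → X_8 — X_0:fork[blocks] ⇒ blocked
  4. X_2 ← X_0 → X_4 ← X_3 → X_8 — X_0:fork[blocks]; X_4:collider[open]; X_3:fork[blocks] ⇒ blocked
  5. X_2 → X_4 ← X_3 → X_8 — X_4:collider[open]; X_3:fork[blocks] ⇒ blocked
  6. X_2 → X_4 ← X_0 → X_8 — X_4:collider[open]; X_0:fork[blocks] ⇒ blocked
All paths are blocked; X_2 ⊥ X_8 | {X_0, X_3, X_7} holds.

Yes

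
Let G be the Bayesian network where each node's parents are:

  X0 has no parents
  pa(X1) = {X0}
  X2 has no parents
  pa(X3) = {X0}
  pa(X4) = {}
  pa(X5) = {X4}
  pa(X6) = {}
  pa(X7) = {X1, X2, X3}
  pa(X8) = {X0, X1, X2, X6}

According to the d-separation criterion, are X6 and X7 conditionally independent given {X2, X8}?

There are 5 undirected paths between X6 and X7; checking each against the conditioning set {X2, X8}:
  1. X6 → X8 ← X0 → X3 → X7 — X8:collider[open]; X0:fork[open]; X3:chain[open] ⇒ active
  2. X6 → X8 ← X0 → X1 → X7 — X8:collider[open]; X0:fork[open]; X1:chain[open] ⇒ active
  3. X6 → X8 ← X1 ← X0 → X3 → X7 — X8:collider[open]; X1:chain[open]; X0:fork[open]; X3:chain[open] ⇒ active
  4. X6 → X8 ← X1 → X7 — X8:collider[open]; X1:fork[open] ⇒ active
  5. X6 → X8 ← X2 → X7 — X8:collider[open]; X2:fork[blocks] ⇒ blocked
Since the path X6 → X8 ← X0 → X3 → X7 is active, X6 and X7 are not d-separated given {X2, X8}.

No — X6 and X7 are not d-separated given {X2, X8}.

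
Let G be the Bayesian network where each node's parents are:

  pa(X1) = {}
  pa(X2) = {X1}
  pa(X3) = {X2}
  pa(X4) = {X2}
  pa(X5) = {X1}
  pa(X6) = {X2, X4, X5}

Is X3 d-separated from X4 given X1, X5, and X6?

No

Enumerating the 3 paths from X3 to X4 and testing each for blocking by {X1, X5, X6}:
Path 1: X3 ← X2 → X6 ← X4
  X2 is a fork and X2 is not conditioned on; X6 is a collider and X6 is conditioned on, which opens it — no node blocks this path, so it is active.
Path 2: X3 ← X2 → X4
  X2 is a fork and X2 is not conditioned on — no node blocks this path, so it is active.
Path 3: X3 ← X2 ← X1 → X5 → X6 ← X4
  X1 is a fork here and X1 is conditioned on, so the path is blocked at X1.
At least one path is unblocked, so d-separation fails.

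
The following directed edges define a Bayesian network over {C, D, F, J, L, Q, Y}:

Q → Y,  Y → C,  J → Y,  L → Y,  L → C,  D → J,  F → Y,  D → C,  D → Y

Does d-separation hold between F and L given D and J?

Yes

Enumerating the 4 paths from F to L and testing each for blocking by {D, J}:
Path 1: F → Y ← L
  Y is a collider here and neither Y nor any of its descendants is conditioned on, so the collider stays closed — the path is blocked at Y.
Path 2: F → Y ← D → C ← L
  Y is a collider here and neither Y nor any of its descendants is conditioned on, so the collider stays closed — the path is blocked at Y.
Path 3: F → Y ← J ← D → C ← L
  Y is a collider here and neither Y nor any of its descendants is conditioned on, so the collider stays closed — the path is blocked at Y.
Path 4: F → Y → C ← L
  C is a collider here and neither C nor any of its descendants is conditioned on, so the collider stays closed — the path is blocked at C.
Since every path is blocked, d-separation holds.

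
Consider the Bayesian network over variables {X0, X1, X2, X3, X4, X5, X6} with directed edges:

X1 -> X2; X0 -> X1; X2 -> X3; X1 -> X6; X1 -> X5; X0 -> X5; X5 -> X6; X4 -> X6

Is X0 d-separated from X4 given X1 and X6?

4 paths connect X0 and X4; each must be blocked for d-separation to hold:
Path 1: X0 → X5 → X6 ← X4
  X5 is a chain and X5 is not conditioned on; X6 is a collider and X6 is conditioned on, which opens it — no node blocks this path, so it is active.
Path 2: X0 → X5 ← X1 → X6 ← X4
  X1 is a fork here and X1 is conditioned on, so the path is blocked at X1.
Path 3: X0 → X1 → X5 → X6 ← X4
  X1 is a chain here and X1 is conditioned on, so the path is blocked at X1.
Path 4: X0 → X1 → X6 ← X4
  X1 is a chain here and X1 is conditioned on, so the path is blocked at X1.
Since the path X0 → X5 → X6 ← X4 is active, X0 and X4 are not d-separated given {X1, X6}.

No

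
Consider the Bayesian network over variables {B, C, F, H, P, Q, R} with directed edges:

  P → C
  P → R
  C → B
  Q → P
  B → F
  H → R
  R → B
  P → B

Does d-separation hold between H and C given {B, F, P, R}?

Yes

Enumerating the 4 paths from H to C and testing each for blocking by {B, F, P, R}:
  1. H → R → B ← C — R:chain[blocks]; B:collider[open] ⇒ blocked
  2. H → R → B ← P → C — R:chain[blocks]; B:collider[open]; P:fork[blocks] ⇒ blocked
  3. H → R ← P → B ← C — R:collider[open]; P:fork[blocks]; B:collider[open] ⇒ blocked
  4. H → R ← P → C — R:collider[open]; P:fork[blocks] ⇒ blocked
Every path is blocked, so H and C are d-separated given {B, F, P, R}.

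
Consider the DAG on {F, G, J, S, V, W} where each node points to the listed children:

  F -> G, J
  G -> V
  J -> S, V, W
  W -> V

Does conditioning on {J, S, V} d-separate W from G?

We examine all 4 paths between W and G:
Path 1: W ← J ← F → G
  J is a chain here and J is conditioned on, so the path is blocked at J.
Path 2: W ← J → V ← G
  J is a fork here and J is conditioned on, so the path is blocked at J.
Path 3: W → V ← G
  V is a collider and V is conditioned on, which opens it — no node blocks this path, so it is active.
Path 4: W → V ← J ← F → G
  J is a chain here and J is conditioned on, so the path is blocked at J.
Since the path W → V ← G is active, W and G are not d-separated given {J, S, V}.

No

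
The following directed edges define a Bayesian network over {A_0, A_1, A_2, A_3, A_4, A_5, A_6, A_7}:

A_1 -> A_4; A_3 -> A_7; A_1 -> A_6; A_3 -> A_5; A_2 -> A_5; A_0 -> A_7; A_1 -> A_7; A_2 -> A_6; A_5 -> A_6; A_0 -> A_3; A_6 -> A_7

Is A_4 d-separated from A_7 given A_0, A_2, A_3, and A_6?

No

There are 6 undirected paths between A_4 and A_7; checking each against the conditioning set {A_0, A_2, A_3, A_6}:
  1. A_4 ← A_1 → A_7 — A_1:fork[open] ⇒ active
  2. A_4 ← A_1 → A_6 → A_7 — A_1:fork[open]; A_6:chain[blocks] ⇒ blocked
  3. A_4 ← A_1 → A_6 ← A_2 → A_5 ← A_3 → A_7 — A_1:fork[open]; A_6:collider[open]; A_2:fork[blocks]; A_5:collider[open]; A_3:fork[blocks] ⇒ blocked
  4. A_4 ← A_1 → A_6 ← A_2 → A_5 ← A_3 ← A_0 → A_7 — A_1:fork[open]; A_6:collider[open]; A_2:fork[blocks]; A_5:collider[open]; A_3:chain[blocks]; A_0:fork[blocks] ⇒ blocked
  5. A_4 ← A_1 → A_6 ← A_5 ← A_3 → A_7 — A_1:fork[open]; A_6:collider[open]; A_5:chain[open]; A_3:fork[blocks] ⇒ blocked
  6. A_4 ← A_1 → A_6 ← A_5 ← A_3 ← A_0 → A_7 — A_1:fork[open]; A_6:collider[open]; A_5:chain[open]; A_3:chain[blocks]; A_0:fork[blocks] ⇒ blocked
At least one path is unblocked, so d-separation fails.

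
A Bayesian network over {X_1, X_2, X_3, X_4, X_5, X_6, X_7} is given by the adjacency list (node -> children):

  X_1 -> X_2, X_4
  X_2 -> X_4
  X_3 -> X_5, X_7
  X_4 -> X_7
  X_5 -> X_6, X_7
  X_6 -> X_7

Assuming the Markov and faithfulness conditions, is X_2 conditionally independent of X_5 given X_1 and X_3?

Yes

6 paths connect X_2 and X_5; each must be blocked for d-separation to hold:
  1. X_2 → X_4 → X_7 ← X_5 — X_4:chain[open]; X_7:collider[blocks] ⇒ blocked
  2. X_2 → X_4 → X_7 ← X_3 → X_5 — X_4:chain[open]; X_7:collider[blocks]; X_3:fork[blocks] ⇒ blocked
  3. X_2 → X_4 → X_7 ← X_6 ← X_5 — X_4:chain[open]; X_7:collider[blocks]; X_6:chain[open] ⇒ blocked
  4. X_2 ← X_1 → X_4 → X_7 ← X_5 — X_1:fork[blocks]; X_4:chain[open]; X_7:collider[blocks] ⇒ blocked
  5. X_2 ← X_1 → X_4 → X_7 ← X_3 → X_5 — X_1:fork[blocks]; X_4:chain[open]; X_7:collider[blocks]; X_3:fork[blocks] ⇒ blocked
  6. X_2 ← X_1 → X_4 → X_7 ← X_6 ← X_5 — X_1:fork[blocks]; X_4:chain[open]; X_7:collider[blocks]; X_6:chain[open] ⇒ blocked
Every path is blocked, so X_2 and X_5 are d-separated given {X_1, X_3}.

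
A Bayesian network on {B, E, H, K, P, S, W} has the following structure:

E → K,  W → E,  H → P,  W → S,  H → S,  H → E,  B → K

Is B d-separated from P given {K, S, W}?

No

2 paths connect B and P; each must be blocked for d-separation to hold:
  1. B → K ← E ← H → P — K:collider[open]; E:chain[open]; H:fork[open] ⇒ active
  2. B → K ← E ← W → S ← H → P — K:collider[open]; E:chain[open]; W:fork[blocks]; S:collider[open]; H:fork[open] ⇒ blocked
At least one path is unblocked, so d-separation fails.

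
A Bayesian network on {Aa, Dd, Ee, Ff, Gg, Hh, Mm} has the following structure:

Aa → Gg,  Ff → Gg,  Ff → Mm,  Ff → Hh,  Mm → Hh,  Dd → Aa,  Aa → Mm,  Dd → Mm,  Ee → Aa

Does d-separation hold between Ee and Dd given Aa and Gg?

No — Ee and Dd are not d-separated given {Aa, Gg}.

We examine all 4 paths between Ee and Dd:
Path 1: Ee → Aa → Mm ← Dd
  Aa is a chain here and Aa is conditioned on, so the path is blocked at Aa.
Path 2: Ee → Aa → Gg ← Ff → Mm ← Dd
  Aa is a chain here and Aa is conditioned on, so the path is blocked at Aa.
Path 3: Ee → Aa → Gg ← Ff → Hh ← Mm ← Dd
  Aa is a chain here and Aa is conditioned on, so the path is blocked at Aa.
Path 4: Ee → Aa ← Dd
  Aa is a collider and Aa is conditioned on, which opens it — no node blocks this path, so it is active.
Because an active path exists, Ee and Dd are not d-separated.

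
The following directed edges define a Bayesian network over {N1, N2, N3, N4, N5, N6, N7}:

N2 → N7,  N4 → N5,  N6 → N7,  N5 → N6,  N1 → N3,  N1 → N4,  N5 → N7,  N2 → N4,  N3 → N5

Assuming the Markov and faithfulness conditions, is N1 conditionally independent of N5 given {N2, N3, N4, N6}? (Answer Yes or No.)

4 paths connect N1 and N5; each must be blocked for d-separation to hold:
Path 1: N1 → N4 ← N2 → N7 ← N5
  N2 is a fork here and N2 is conditioned on, so the path is blocked at N2.
Path 2: N1 → N4 ← N2 → N7 ← N6 ← N5
  N2 is a fork here and N2 is conditioned on, so the path is blocked at N2.
Path 3: N1 → N4 → N5
  N4 is a chain here and N4 is conditioned on, so the path is blocked at N4.
Path 4: N1 → N3 → N5
  N3 is a chain here and N3 is conditioned on, so the path is blocked at N3.
All paths are blocked; N1 ⊥ N5 | {N2, N3, N4, N6} holds.

Yes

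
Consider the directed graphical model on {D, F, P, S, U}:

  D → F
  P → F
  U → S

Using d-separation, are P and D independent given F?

Only one path connects P and D:
  1. P → F ← D — F:collider[open] ⇒ active
Since the path P → F ← D is active, P and D are not d-separated given {F}.

No — P and D are not d-separated given {F}.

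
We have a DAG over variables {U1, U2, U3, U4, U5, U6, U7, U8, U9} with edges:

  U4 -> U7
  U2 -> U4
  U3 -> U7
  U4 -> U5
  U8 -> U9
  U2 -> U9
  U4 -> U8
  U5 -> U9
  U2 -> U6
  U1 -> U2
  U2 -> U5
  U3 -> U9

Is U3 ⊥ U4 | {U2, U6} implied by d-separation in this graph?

Yes — U3 and U4 are d-separated given {U2, U6}.

Enumerating the 6 paths from U3 to U4 and testing each for blocking by {U2, U6}:
Path 1: U3 → U7 ← U4
  U7 is a collider here and neither U7 nor any of its descendants is conditioned on, so the collider stays closed — the path is blocked at U7.
Path 2: U3 → U9 ← U8 ← U4
  U9 is a collider here and neither U9 nor any of its descendants is conditioned on, so the collider stays closed — the path is blocked at U9.
Path 3: U3 → U9 ← U5 ← U4
  U9 is a collider here and neither U9 nor any of its descendants is conditioned on, so the collider stays closed — the path is blocked at U9.
Path 4: U3 → U9 ← U5 ← U2 → U4
  U9 is a collider here and neither U9 nor any of its descendants is conditioned on, so the collider stays closed — the path is blocked at U9.
Path 5: U3 → U9 ← U2 → U4
  U9 is a collider here and neither U9 nor any of its descendants is conditioned on, so the collider stays closed — the path is blocked at U9.
Path 6: U3 → U9 ← U2 → U5 ← U4
  U9 is a collider here and neither U9 nor any of its descendants is conditioned on, so the collider stays closed — the path is blocked at U9.
Since every path is blocked, d-separation holds.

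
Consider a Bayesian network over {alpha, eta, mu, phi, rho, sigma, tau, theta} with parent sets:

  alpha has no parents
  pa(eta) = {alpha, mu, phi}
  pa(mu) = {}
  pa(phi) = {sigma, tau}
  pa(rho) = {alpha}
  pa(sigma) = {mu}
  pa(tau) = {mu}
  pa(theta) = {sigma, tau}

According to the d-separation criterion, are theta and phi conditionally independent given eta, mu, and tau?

No

We examine all 6 paths between theta and phi:
Path 1: theta ← tau → phi
  tau is a fork here and tau is conditioned on, so the path is blocked at tau.
Path 2: theta ← tau ← mu → eta ← phi
  tau is a chain here and tau is conditioned on, so the path is blocked at tau.
Path 3: theta ← tau ← mu → sigma → phi
  tau is a chain here and tau is conditioned on, so the path is blocked at tau.
Path 4: theta ← sigma → phi
  sigma is a fork and sigma is not conditioned on — no node blocks this path, so it is active.
Path 5: theta ← sigma ← mu → eta ← phi
  mu is a fork here and mu is conditioned on, so the path is blocked at mu.
Path 6: theta ← sigma ← mu → tau → phi
  mu is a fork here and mu is conditioned on, so the path is blocked at mu.
Because an active path exists, theta and phi are not d-separated.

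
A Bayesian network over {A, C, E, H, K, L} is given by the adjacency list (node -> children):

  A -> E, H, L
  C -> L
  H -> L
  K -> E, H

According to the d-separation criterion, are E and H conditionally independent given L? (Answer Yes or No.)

No

There are 3 undirected paths between E and H; checking each against the conditioning set {L}:
  1. E ← K → H — K:fork[open] ⇒ active
  2. E ← A → L ← H — A:fork[open]; L:collider[open] ⇒ active
  3. E ← A → H — A:fork[open] ⇒ active
At least one path is unblocked, so d-separation fails.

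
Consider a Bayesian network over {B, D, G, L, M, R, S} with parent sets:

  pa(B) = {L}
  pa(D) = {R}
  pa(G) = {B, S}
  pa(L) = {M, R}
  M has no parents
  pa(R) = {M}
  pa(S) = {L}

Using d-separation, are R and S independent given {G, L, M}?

Yes

We examine all 4 paths between R and S:
Path 1: R → L → B → G ← S
  L is a chain here and L is conditioned on, so the path is blocked at L.
Path 2: R → L → S
  L is a chain here and L is conditioned on, so the path is blocked at L.
Path 3: R ← M → L → B → G ← S
  M is a fork here and M is conditioned on, so the path is blocked at M.
Path 4: R ← M → L → S
  M is a fork here and M is conditioned on, so the path is blocked at M.
All paths are blocked; R ⊥ S | {G, L, M} holds.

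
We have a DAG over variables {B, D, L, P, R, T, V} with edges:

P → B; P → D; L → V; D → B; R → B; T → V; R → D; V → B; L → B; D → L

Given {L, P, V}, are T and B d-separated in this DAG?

Enumerating the 5 paths from T to B and testing each for blocking by {L, P, V}:
  1. T → V → B — V:chain[blocks] ⇒ blocked
  2. T → V ← L → B — V:collider[open]; L:fork[blocks] ⇒ blocked
  3. T → V ← L ← D → B — V:collider[open]; L:chain[blocks]; D:fork[open] ⇒ blocked
  4. T → V ← L ← D ← P → B — V:collider[open]; L:chain[blocks]; D:chain[open]; P:fork[blocks] ⇒ blocked
  5. T → V ← L ← D ← R → B — V:collider[open]; L:chain[blocks]; D:chain[open]; R:fork[open] ⇒ blocked
Every path is blocked, so T and B are d-separated given {L, P, V}.

Yes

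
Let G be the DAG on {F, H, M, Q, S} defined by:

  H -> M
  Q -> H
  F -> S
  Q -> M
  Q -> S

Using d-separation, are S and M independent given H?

No

We examine all 2 paths between S and M:
Path 1: S ← Q → H → M
  H is a chain here and H is conditioned on, so the path is blocked at H.
Path 2: S ← Q → M
  Q is a fork and Q is not conditioned on — no node blocks this path, so it is active.
Since the path S ← Q → M is active, S and M are not d-separated given {H}.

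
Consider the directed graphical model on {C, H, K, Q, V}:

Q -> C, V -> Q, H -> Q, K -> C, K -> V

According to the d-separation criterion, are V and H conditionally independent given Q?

No

We examine all 2 paths between V and H:
Path 1: V → Q ← H
  Q is a collider and Q is conditioned on, which opens it — no node blocks this path, so it is active.
Path 2: V ← K → C ← Q ← H
  C is a collider here and neither C nor any of its descendants is conditioned on, so the collider stays closed — the path is blocked at C.
Because an active path exists, V and H are not d-separated.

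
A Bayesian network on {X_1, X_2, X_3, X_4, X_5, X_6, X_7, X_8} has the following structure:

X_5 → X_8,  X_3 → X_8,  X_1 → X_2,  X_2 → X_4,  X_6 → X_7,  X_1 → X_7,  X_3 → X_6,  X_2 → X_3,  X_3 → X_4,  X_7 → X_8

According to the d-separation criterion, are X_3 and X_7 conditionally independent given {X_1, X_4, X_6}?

There are 4 undirected paths between X_3 and X_7; checking each against the conditioning set {X_1, X_4, X_6}:
Path 1: X_3 → X_6 → X_7
  X_6 is a chain here and X_6 is conditioned on, so the path is blocked at X_6.
Path 2: X_3 ← X_2 ← X_1 → X_7
  X_1 is a fork here and X_1 is conditioned on, so the path is blocked at X_1.
Path 3: X_3 → X_4 ← X_2 ← X_1 → X_7
  X_1 is a fork here and X_1 is conditioned on, so the path is blocked at X_1.
Path 4: X_3 → X_8 ← X_7
  X_8 is a collider here and neither X_8 nor any of its descendants is conditioned on, so the collider stays closed — the path is blocked at X_8.
All paths are blocked; X_3 ⊥ X_7 | {X_1, X_4, X_6} holds.

Yes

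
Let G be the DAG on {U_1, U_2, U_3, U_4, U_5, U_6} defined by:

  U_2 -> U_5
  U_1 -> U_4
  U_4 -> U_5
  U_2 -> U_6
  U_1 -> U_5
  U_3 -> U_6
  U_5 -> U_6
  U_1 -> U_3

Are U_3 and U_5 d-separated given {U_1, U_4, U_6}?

No

We examine all 4 paths between U_3 and U_5:
Path 1: U_3 ← U_1 → U_5
  U_1 is a fork here and U_1 is conditioned on, so the path is blocked at U_1.
Path 2: U_3 ← U_1 → U_4 → U_5
  U_1 is a fork here and U_1 is conditioned on, so the path is blocked at U_1.
Path 3: U_3 → U_6 ← U_5
  U_6 is a collider and U_6 is conditioned on, which opens it — no node blocks this path, so it is active.
Path 4: U_3 → U_6 ← U_2 → U_5
  U_6 is a collider and U_6 is conditioned on, which opens it; U_2 is a fork and U_2 is not conditioned on — no node blocks this path, so it is active.
Since the path U_3 → U_6 ← U_5 is active, U_3 and U_5 are not d-separated given {U_1, U_4, U_6}.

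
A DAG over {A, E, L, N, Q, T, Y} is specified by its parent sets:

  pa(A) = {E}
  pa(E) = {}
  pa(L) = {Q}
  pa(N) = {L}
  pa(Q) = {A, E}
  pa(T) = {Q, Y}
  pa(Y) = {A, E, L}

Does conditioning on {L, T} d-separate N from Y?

Yes

We examine all 6 paths between N and Y:
Path 1: N ← L → Y
  L is a fork here and L is conditioned on, so the path is blocked at L.
Path 2: N ← L ← Q ← A ← E → Y
  L is a chain here and L is conditioned on, so the path is blocked at L.
Path 3: N ← L ← Q ← A → Y
  L is a chain here and L is conditioned on, so the path is blocked at L.
Path 4: N ← L ← Q ← E → A → Y
  L is a chain here and L is conditioned on, so the path is blocked at L.
Path 5: N ← L ← Q ← E → Y
  L is a chain here and L is conditioned on, so the path is blocked at L.
Path 6: N ← L ← Q → T ← Y
  L is a chain here and L is conditioned on, so the path is blocked at L.
Every path is blocked, so N and Y are d-separated given {L, T}.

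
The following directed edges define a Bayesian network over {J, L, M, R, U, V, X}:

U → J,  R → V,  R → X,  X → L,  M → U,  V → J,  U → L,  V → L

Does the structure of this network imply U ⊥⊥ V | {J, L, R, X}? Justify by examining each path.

No

There are 3 undirected paths between U and V; checking each against the conditioning set {J, L, R, X}:
Path 1: U → J ← V
  J is a collider and J is conditioned on, which opens it — no node blocks this path, so it is active.
Path 2: U → L ← X ← R → V
  X is a chain here and X is conditioned on, so the path is blocked at X.
Path 3: U → L ← V
  L is a collider and L is conditioned on, which opens it — no node blocks this path, so it is active.
Since the path U → J ← V is active, U and V are not d-separated given {J, L, R, X}.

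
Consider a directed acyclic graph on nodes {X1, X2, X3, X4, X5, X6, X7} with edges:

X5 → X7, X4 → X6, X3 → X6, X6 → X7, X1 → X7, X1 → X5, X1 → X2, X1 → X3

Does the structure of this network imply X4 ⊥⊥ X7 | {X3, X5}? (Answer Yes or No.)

No

There are 3 undirected paths between X4 and X7; checking each against the conditioning set {X3, X5}:
Path 1: X4 → X6 → X7
  X6 is a chain and X6 is not conditioned on — no node blocks this path, so it is active.
Path 2: X4 → X6 ← X3 ← X1 → X7
  X6 is a collider here and neither X6 nor any of its descendants is conditioned on, so the collider stays closed — the path is blocked at X6.
Path 3: X4 → X6 ← X3 ← X1 → X5 → X7
  X6 is a collider here and neither X6 nor any of its descendants is conditioned on, so the collider stays closed — the path is blocked at X6.
Since the path X4 → X6 → X7 is active, X4 and X7 are not d-separated given {X3, X5}.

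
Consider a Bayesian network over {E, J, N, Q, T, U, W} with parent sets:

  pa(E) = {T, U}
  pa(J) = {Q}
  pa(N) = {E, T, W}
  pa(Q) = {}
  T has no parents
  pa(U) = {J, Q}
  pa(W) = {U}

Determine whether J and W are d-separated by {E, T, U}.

Yes

We examine all 6 paths between J and W:
Path 1: J ← Q → U → W
  U is a chain here and U is conditioned on, so the path is blocked at U.
Path 2: J ← Q → U → E → N ← W
  U is a chain here and U is conditioned on, so the path is blocked at U.
Path 3: J ← Q → U → E ← T → N ← W
  U is a chain here and U is conditioned on, so the path is blocked at U.
Path 4: J → U → W
  U is a chain here and U is conditioned on, so the path is blocked at U.
Path 5: J → U → E → N ← W
  U is a chain here and U is conditioned on, so the path is blocked at U.
Path 6: J → U → E ← T → N ← W
  U is a chain here and U is conditioned on, so the path is blocked at U.
Since every path is blocked, d-separation holds.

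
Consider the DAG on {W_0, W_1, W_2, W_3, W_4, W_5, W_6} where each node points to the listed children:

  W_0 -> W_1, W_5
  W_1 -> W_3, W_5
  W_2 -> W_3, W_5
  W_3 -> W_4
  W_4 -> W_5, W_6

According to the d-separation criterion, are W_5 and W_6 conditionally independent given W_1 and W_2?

No

There are 4 undirected paths between W_5 and W_6; checking each against the conditioning set {W_1, W_2}:
Path 1: W_5 ← W_1 → W_3 → W_4 → W_6
  W_1 is a fork here and W_1 is conditioned on, so the path is blocked at W_1.
Path 2: W_5 ← W_2 → W_3 → W_4 → W_6
  W_2 is a fork here and W_2 is conditioned on, so the path is blocked at W_2.
Path 3: W_5 ← W_0 → W_1 → W_3 → W_4 → W_6
  W_1 is a chain here and W_1 is conditioned on, so the path is blocked at W_1.
Path 4: W_5 ← W_4 → W_6
  W_4 is a fork and W_4 is not conditioned on — no node blocks this path, so it is active.
At least one path is unblocked, so d-separation fails.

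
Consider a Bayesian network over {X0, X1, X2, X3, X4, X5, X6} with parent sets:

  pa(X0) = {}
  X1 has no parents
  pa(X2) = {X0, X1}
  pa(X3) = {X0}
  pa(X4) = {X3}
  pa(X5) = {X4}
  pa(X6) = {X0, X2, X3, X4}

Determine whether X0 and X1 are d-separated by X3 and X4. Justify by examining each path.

Yes

We examine all 4 paths between X0 and X1:
Path 1: X0 → X6 ← X2 ← X1
  X6 is a collider here and neither X6 nor any of its descendants is conditioned on, so the collider stays closed — the path is blocked at X6.
Path 2: X0 → X2 ← X1
  X2 is a collider here and neither X2 nor any of its descendants is conditioned on, so the collider stays closed — the path is blocked at X2.
Path 3: X0 → X3 → X6 ← X2 ← X1
  X3 is a chain here and X3 is conditioned on, so the path is blocked at X3.
Path 4: X0 → X3 → X4 → X6 ← X2 ← X1
  X3 is a chain here and X3 is conditioned on, so the path is blocked at X3.
Since every path is blocked, d-separation holds.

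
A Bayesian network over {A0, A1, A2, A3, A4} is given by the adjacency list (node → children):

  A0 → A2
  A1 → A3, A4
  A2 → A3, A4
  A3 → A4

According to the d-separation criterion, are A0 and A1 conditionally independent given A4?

Enumerating the 4 paths from A0 to A1 and testing each for blocking by {A4}:
Path 1: A0 → A2 → A3 → A4 ← A1
  A2 is a chain and A2 is not conditioned on; A3 is a chain and A3 is not conditioned on; A4 is a collider and A4 is conditioned on, which opens it — no node blocks this path, so it is active.
Path 2: A0 → A2 → A3 ← A1
  A2 is a chain and A2 is not conditioned on; A3 is a collider and its descendant A4 is conditioned on, which opens it — no node blocks this path, so it is active.
Path 3: A0 → A2 → A4 ← A3 ← A1
  A2 is a chain and A2 is not conditioned on; A4 is a collider and A4 is conditioned on, which opens it; A3 is a chain and A3 is not conditioned on — no node blocks this path, so it is active.
Path 4: A0 → A2 → A4 ← A1
  A2 is a chain and A2 is not conditioned on; A4 is a collider and A4 is conditioned on, which opens it — no node blocks this path, so it is active.
Because an active path exists, A0 and A1 are not d-separated.

No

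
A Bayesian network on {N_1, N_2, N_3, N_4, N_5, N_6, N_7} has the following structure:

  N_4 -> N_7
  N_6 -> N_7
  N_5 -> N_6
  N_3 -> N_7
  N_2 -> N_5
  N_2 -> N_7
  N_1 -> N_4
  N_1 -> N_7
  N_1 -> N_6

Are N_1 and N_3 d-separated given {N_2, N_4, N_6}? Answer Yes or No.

4 paths connect N_1 and N_3; each must be blocked for d-separation to hold:
  1. N_1 → N_4 → N_7 ← N_3 — N_4:chain[blocks]; N_7:collider[blocks] ⇒ blocked
  2. N_1 → N_7 ← N_3 — N_7:collider[blocks] ⇒ blocked
  3. N_1 → N_6 → N_7 ← N_3 — N_6:chain[blocks]; N_7:collider[blocks] ⇒ blocked
  4. N_1 → N_6 ← N_5 ← N_2 → N_7 ← N_3 — N_6:collider[open]; N_5:chain[open]; N_2:fork[blocks]; N_7:collider[blocks] ⇒ blocked
All paths are blocked; N_1 ⊥ N_3 | {N_2, N_4, N_6} holds.

Yes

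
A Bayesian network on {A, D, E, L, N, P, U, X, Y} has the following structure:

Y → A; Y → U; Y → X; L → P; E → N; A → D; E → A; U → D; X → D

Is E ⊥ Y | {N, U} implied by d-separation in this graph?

Yes

Enumerating the 3 paths from E to Y and testing each for blocking by {N, U}:
Path 1: E → A ← Y
  A is a collider here and neither A nor any of its descendants is conditioned on, so the collider stays closed — the path is blocked at A.
Path 2: E → A → D ← U ← Y
  D is a collider here and neither D nor any of its descendants is conditioned on, so the collider stays closed — the path is blocked at D.
Path 3: E → A → D ← X ← Y
  D is a collider here and neither D nor any of its descendants is conditioned on, so the collider stays closed — the path is blocked at D.
All paths are blocked; E ⊥ Y | {N, U} holds.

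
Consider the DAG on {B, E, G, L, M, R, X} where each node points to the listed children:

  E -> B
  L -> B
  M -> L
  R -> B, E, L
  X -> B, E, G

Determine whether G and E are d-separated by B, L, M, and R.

No — G and E are not d-separated given {B, L, M, R}.

Enumerating the 4 paths from G to E and testing each for blocking by {B, L, M, R}:
Path 1: G ← X → B ← R → E
  R is a fork here and R is conditioned on, so the path is blocked at R.
Path 2: G ← X → B ← L ← R → E
  L is a chain here and L is conditioned on, so the path is blocked at L.
Path 3: G ← X → B ← E
  X is a fork and X is not conditioned on; B is a collider and B is conditioned on, which opens it — no node blocks this path, so it is active.
Path 4: G ← X → E
  X is a fork and X is not conditioned on — no node blocks this path, so it is active.
Because an active path exists, G and E are not d-separated.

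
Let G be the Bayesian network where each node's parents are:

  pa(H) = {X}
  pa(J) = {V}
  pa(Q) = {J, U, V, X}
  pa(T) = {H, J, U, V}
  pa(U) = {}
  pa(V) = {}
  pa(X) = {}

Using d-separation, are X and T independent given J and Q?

Enumerating the 6 paths from X to T and testing each for blocking by {J, Q}:
Path 1: X → H → T
  H is a chain and H is not conditioned on — no node blocks this path, so it is active.
Path 2: X → Q ← V → T
  Q is a collider and Q is conditioned on, which opens it; V is a fork and V is not conditioned on — no node blocks this path, so it is active.
Path 3: X → Q ← V → J → T
  J is a chain here and J is conditioned on, so the path is blocked at J.
Path 4: X → Q ← U → T
  Q is a collider and Q is conditioned on, which opens it; U is a fork and U is not conditioned on — no node blocks this path, so it is active.
Path 5: X → Q ← J ← V → T
  J is a chain here and J is conditioned on, so the path is blocked at J.
Path 6: X → Q ← J → T
  J is a fork here and J is conditioned on, so the path is blocked at J.
At least one path is unblocked, so d-separation fails.

No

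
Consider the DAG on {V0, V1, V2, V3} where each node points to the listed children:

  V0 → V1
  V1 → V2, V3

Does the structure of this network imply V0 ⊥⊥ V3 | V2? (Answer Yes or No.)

No

The only undirected path from V0 to V3 is:
  1. V0 → V1 → V3 — V1:chain[open] ⇒ active
At least one path is unblocked, so d-separation fails.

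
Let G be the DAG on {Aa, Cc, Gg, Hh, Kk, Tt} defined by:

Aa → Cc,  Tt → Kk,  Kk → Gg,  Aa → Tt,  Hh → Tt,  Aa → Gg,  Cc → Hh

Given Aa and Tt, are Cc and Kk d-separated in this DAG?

4 paths connect Cc and Kk; each must be blocked for d-separation to hold:
Path 1: Cc → Hh → Tt ← Aa → Gg ← Kk
  Aa is a fork here and Aa is conditioned on, so the path is blocked at Aa.
Path 2: Cc → Hh → Tt → Kk
  Tt is a chain here and Tt is conditioned on, so the path is blocked at Tt.
Path 3: Cc ← Aa → Gg ← Kk
  Aa is a fork here and Aa is conditioned on, so the path is blocked at Aa.
Path 4: Cc ← Aa → Tt → Kk
  Aa is a fork here and Aa is conditioned on, so the path is blocked at Aa.
All paths are blocked; Cc ⊥ Kk | {Aa, Tt} holds.

Yes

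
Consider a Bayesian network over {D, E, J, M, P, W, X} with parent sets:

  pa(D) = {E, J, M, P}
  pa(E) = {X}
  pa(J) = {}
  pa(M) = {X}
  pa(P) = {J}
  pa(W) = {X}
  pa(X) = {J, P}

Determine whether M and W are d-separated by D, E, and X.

There are 6 undirected paths between M and W; checking each against the conditioning set {D, E, X}:
Path 1: M ← X → W
  X is a fork here and X is conditioned on, so the path is blocked at X.
Path 2: M → D ← P → X → W
  X is a chain here and X is conditioned on, so the path is blocked at X.
Path 3: M → D ← P ← J → X → W
  X is a chain here and X is conditioned on, so the path is blocked at X.
Path 4: M → D ← E ← X → W
  E is a chain here and E is conditioned on, so the path is blocked at E.
Path 5: M → D ← J → X → W
  X is a chain here and X is conditioned on, so the path is blocked at X.
Path 6: M → D ← J → P → X → W
  X is a chain here and X is conditioned on, so the path is blocked at X.
Since every path is blocked, d-separation holds.

Yes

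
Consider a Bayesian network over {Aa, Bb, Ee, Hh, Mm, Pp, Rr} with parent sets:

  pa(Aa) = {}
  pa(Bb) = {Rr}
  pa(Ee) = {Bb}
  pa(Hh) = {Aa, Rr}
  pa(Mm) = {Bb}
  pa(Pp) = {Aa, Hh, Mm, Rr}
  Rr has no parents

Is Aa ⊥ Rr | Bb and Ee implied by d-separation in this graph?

Enumerating the 6 paths from Aa to Rr and testing each for blocking by {Bb, Ee}:
  1. Aa → Hh ← Rr — Hh:collider[blocks] ⇒ blocked
  2. Aa → Hh → Pp ← Rr — Hh:chain[open]; Pp:collider[blocks] ⇒ blocked
  3. Aa → Hh → Pp ← Mm ← Bb ← Rr — Hh:chain[open]; Pp:collider[blocks]; Mm:chain[open]; Bb:chain[blocks] ⇒ blocked
  4. Aa → Pp ← Rr — Pp:collider[blocks] ⇒ blocked
  5. Aa → Pp ← Hh ← Rr — Pp:collider[blocks]; Hh:chain[open] ⇒ blocked
  6. Aa → Pp ← Mm ← Bb ← Rr — Pp:collider[blocks]; Mm:chain[open]; Bb:chain[blocks] ⇒ blocked
All paths are blocked; Aa ⊥ Rr | {Bb, Ee} holds.

Yes — Aa and Rr are d-separated given {Bb, Ee}.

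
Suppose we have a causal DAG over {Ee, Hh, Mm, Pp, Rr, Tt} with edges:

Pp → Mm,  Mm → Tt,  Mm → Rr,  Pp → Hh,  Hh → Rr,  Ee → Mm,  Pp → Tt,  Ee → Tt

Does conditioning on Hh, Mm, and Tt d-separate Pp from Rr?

There are 4 undirected paths between Pp and Rr; checking each against the conditioning set {Hh, Mm, Tt}:
Path 1: Pp → Mm → Rr
  Mm is a chain here and Mm is conditioned on, so the path is blocked at Mm.
Path 2: Pp → Tt ← Mm → Rr
  Mm is a fork here and Mm is conditioned on, so the path is blocked at Mm.
Path 3: Pp → Tt ← Ee → Mm → Rr
  Mm is a chain here and Mm is conditioned on, so the path is blocked at Mm.
Path 4: Pp → Hh → Rr
  Hh is a chain here and Hh is conditioned on, so the path is blocked at Hh.
Every path is blocked, so Pp and Rr are d-separated given {Hh, Mm, Tt}.

Yes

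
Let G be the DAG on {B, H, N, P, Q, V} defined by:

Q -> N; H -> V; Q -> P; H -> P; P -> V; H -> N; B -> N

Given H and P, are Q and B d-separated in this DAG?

Enumerating the 3 paths from Q to B and testing each for blocking by {H, P}:
  1. Q → N ← B — N:collider[blocks] ⇒ blocked
  2. Q → P ← H → N ← B — P:collider[open]; H:fork[blocks]; N:collider[blocks] ⇒ blocked
  3. Q → P → V ← H → N ← B — P:chain[blocks]; V:collider[blocks]; H:fork[blocks]; N:collider[blocks] ⇒ blocked
All paths are blocked; Q ⊥ B | {H, P} holds.

Yes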